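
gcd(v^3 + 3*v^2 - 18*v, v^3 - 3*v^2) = v^2 - 3*v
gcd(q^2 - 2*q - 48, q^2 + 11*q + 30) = q + 6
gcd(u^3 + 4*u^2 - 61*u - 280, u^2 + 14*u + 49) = u + 7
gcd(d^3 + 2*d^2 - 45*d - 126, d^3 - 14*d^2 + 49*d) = d - 7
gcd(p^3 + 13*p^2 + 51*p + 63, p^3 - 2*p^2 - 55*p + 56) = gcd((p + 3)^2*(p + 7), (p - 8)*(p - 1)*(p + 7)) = p + 7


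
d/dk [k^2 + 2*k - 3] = 2*k + 2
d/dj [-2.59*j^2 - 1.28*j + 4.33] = -5.18*j - 1.28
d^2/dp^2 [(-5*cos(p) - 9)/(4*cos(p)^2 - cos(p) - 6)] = (-180*(1 - cos(2*p))^2*cos(p) - 149*(1 - cos(2*p))^2 + 79*cos(p) - 1171*cos(2*p)/2 - 273*cos(3*p) + 40*cos(5*p) + 801/2)/(cos(p) - 2*cos(2*p) + 4)^3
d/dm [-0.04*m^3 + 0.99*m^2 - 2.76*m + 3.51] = -0.12*m^2 + 1.98*m - 2.76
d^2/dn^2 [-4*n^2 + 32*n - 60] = -8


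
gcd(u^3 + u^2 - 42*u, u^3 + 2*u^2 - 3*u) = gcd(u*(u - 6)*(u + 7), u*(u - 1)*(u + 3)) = u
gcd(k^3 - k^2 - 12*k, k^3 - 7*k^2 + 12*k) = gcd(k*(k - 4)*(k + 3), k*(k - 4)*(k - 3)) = k^2 - 4*k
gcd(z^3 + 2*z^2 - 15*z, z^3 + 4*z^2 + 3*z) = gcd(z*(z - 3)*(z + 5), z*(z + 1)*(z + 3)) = z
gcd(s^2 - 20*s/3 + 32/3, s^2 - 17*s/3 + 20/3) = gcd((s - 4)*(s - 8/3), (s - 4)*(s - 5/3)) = s - 4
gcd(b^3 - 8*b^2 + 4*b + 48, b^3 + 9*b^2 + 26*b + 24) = b + 2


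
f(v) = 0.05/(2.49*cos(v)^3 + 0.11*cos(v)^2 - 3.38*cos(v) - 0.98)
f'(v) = 0.05*(7.47*sin(v)*cos(v)^2 + 0.22*sin(v)*cos(v) - 3.38*sin(v))/(2.49*cos(v)^3 + 0.11*cos(v)^2 - 3.38*cos(v) - 0.98)^2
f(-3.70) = 0.11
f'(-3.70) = 0.24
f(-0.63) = -0.02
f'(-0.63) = -0.01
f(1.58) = -0.05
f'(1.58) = -0.19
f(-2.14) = 0.10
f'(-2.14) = 0.24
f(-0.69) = -0.02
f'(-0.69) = -0.01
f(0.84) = -0.02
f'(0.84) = 0.00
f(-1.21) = -0.02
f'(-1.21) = 0.03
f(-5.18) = -0.02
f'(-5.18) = -0.02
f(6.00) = -0.03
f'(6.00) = -0.01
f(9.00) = 0.16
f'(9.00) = 0.57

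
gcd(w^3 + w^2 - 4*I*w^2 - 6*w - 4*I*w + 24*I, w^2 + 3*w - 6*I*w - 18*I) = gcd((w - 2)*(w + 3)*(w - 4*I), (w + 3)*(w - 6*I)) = w + 3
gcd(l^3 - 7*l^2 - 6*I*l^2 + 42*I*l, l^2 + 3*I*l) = l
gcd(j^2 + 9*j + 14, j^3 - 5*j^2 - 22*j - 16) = j + 2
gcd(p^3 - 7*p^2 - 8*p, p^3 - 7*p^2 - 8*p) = p^3 - 7*p^2 - 8*p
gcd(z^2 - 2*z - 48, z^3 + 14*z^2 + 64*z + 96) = z + 6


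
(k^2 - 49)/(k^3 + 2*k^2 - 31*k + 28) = (k - 7)/(k^2 - 5*k + 4)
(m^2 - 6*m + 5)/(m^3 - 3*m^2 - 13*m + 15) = 1/(m + 3)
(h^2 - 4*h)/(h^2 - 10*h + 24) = h/(h - 6)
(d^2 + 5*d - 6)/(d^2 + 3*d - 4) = (d + 6)/(d + 4)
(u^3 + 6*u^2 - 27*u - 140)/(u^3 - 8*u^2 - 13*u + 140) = (u + 7)/(u - 7)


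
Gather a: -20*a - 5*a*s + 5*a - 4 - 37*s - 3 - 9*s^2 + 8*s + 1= a*(-5*s - 15) - 9*s^2 - 29*s - 6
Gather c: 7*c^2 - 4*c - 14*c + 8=7*c^2 - 18*c + 8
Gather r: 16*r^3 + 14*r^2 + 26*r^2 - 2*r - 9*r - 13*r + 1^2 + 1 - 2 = 16*r^3 + 40*r^2 - 24*r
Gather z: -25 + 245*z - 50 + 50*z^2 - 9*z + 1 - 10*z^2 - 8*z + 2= 40*z^2 + 228*z - 72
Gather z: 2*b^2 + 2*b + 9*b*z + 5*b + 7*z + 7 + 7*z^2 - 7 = 2*b^2 + 7*b + 7*z^2 + z*(9*b + 7)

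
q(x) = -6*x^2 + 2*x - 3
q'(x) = 2 - 12*x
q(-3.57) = -86.61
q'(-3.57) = 44.84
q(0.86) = -5.72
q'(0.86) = -8.32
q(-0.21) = -3.68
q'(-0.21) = 4.52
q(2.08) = -24.80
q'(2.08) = -22.96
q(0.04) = -2.93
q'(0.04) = 1.52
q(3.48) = -68.70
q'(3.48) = -39.76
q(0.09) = -2.87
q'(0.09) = 0.92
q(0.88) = -5.89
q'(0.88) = -8.56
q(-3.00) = -63.00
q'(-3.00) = 38.00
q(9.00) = -471.00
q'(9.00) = -106.00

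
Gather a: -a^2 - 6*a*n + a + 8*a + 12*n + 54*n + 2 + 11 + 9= -a^2 + a*(9 - 6*n) + 66*n + 22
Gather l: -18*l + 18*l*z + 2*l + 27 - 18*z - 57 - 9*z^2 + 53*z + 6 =l*(18*z - 16) - 9*z^2 + 35*z - 24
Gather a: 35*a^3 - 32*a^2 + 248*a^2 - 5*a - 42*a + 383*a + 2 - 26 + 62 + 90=35*a^3 + 216*a^2 + 336*a + 128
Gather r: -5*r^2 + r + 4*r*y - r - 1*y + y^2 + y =-5*r^2 + 4*r*y + y^2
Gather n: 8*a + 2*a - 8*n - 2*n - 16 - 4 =10*a - 10*n - 20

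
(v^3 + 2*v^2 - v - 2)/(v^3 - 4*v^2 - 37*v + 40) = (v^2 + 3*v + 2)/(v^2 - 3*v - 40)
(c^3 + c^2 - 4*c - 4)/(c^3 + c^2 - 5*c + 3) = (c^3 + c^2 - 4*c - 4)/(c^3 + c^2 - 5*c + 3)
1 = 1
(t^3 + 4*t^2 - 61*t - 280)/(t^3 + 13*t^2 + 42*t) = (t^2 - 3*t - 40)/(t*(t + 6))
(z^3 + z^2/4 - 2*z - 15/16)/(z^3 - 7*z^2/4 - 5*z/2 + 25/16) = (4*z^2 - 4*z - 3)/(4*z^2 - 12*z + 5)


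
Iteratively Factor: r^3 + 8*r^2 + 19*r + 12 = (r + 3)*(r^2 + 5*r + 4) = (r + 3)*(r + 4)*(r + 1)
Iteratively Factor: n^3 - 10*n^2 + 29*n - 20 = (n - 4)*(n^2 - 6*n + 5) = (n - 4)*(n - 1)*(n - 5)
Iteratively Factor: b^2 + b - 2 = (b + 2)*(b - 1)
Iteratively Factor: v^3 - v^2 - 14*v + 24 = (v + 4)*(v^2 - 5*v + 6) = (v - 2)*(v + 4)*(v - 3)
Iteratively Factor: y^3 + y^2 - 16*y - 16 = (y + 4)*(y^2 - 3*y - 4) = (y + 1)*(y + 4)*(y - 4)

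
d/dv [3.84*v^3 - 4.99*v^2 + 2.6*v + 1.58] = 11.52*v^2 - 9.98*v + 2.6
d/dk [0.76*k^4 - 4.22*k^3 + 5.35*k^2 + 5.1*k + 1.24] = 3.04*k^3 - 12.66*k^2 + 10.7*k + 5.1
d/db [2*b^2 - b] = 4*b - 1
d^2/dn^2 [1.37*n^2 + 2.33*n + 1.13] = 2.74000000000000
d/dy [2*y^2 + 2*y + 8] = 4*y + 2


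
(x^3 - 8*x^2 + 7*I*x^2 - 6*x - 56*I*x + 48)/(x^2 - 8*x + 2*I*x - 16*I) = (x^2 + 7*I*x - 6)/(x + 2*I)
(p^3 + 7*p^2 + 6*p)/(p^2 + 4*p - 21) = p*(p^2 + 7*p + 6)/(p^2 + 4*p - 21)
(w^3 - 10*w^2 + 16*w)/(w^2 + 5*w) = (w^2 - 10*w + 16)/(w + 5)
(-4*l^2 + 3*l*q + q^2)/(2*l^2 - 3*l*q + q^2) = (4*l + q)/(-2*l + q)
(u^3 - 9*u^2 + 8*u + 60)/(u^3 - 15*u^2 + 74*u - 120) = (u + 2)/(u - 4)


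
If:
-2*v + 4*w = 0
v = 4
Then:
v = 4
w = 2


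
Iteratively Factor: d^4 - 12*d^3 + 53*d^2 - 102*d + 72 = (d - 4)*(d^3 - 8*d^2 + 21*d - 18) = (d - 4)*(d - 2)*(d^2 - 6*d + 9) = (d - 4)*(d - 3)*(d - 2)*(d - 3)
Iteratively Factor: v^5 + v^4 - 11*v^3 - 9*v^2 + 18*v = (v - 1)*(v^4 + 2*v^3 - 9*v^2 - 18*v) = (v - 1)*(v + 2)*(v^3 - 9*v) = (v - 3)*(v - 1)*(v + 2)*(v^2 + 3*v) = (v - 3)*(v - 1)*(v + 2)*(v + 3)*(v)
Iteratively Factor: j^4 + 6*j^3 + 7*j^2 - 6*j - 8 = (j - 1)*(j^3 + 7*j^2 + 14*j + 8) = (j - 1)*(j + 2)*(j^2 + 5*j + 4) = (j - 1)*(j + 1)*(j + 2)*(j + 4)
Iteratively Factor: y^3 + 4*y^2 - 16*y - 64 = (y + 4)*(y^2 - 16) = (y + 4)^2*(y - 4)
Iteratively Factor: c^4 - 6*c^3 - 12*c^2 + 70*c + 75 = (c - 5)*(c^3 - c^2 - 17*c - 15) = (c - 5)^2*(c^2 + 4*c + 3) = (c - 5)^2*(c + 3)*(c + 1)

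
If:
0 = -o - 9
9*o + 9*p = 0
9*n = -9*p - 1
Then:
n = -82/9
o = -9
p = 9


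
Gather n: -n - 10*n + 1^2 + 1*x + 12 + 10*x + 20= -11*n + 11*x + 33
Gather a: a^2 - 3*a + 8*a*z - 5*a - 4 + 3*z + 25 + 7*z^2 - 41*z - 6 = a^2 + a*(8*z - 8) + 7*z^2 - 38*z + 15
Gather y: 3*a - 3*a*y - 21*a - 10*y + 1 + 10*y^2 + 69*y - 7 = -18*a + 10*y^2 + y*(59 - 3*a) - 6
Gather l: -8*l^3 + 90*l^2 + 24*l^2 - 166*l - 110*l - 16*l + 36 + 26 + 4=-8*l^3 + 114*l^2 - 292*l + 66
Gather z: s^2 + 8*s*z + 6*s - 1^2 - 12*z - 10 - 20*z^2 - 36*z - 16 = s^2 + 6*s - 20*z^2 + z*(8*s - 48) - 27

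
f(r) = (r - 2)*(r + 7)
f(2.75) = 7.31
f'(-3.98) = -2.96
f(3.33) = 13.74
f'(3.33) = 11.66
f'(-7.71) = -10.42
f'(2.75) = 10.50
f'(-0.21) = 4.58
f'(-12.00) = -19.00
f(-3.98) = -18.06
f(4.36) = 26.81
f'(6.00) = 17.00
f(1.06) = -7.58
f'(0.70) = 6.40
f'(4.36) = 13.72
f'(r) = 2*r + 5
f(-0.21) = -15.01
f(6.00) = 52.00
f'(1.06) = 7.12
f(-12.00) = 70.00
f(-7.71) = 6.89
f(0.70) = -10.01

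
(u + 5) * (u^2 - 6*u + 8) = u^3 - u^2 - 22*u + 40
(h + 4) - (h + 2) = 2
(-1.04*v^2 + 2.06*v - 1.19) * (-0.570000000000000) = 0.5928*v^2 - 1.1742*v + 0.6783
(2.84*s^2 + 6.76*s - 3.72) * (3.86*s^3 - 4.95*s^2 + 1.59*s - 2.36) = 10.9624*s^5 + 12.0356*s^4 - 43.3056*s^3 + 22.46*s^2 - 21.8684*s + 8.7792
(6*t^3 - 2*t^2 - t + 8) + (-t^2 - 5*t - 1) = 6*t^3 - 3*t^2 - 6*t + 7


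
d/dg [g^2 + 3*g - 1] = 2*g + 3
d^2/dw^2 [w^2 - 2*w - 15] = 2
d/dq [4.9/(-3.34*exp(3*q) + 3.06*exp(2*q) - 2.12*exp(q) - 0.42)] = (49.098*exp(2*q) - 29.988*exp(q) + 10.388)*exp(q)/(3.34*exp(3*q) - 3.06*exp(2*q) + 2.12*exp(q) + 0.42)^2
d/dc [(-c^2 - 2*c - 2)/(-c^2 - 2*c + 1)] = -(6*c + 6)/(c^2 + 2*c - 1)^2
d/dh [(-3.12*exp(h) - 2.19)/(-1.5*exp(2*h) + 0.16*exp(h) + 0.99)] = (-(3.0*exp(h) - 0.16)*(3.12*exp(h) + 2.19) + 4.68*exp(2*h) - 0.4992*exp(h) - 3.0888)*exp(h)/(-1.5*exp(2*h) + 0.16*exp(h) + 0.99)^2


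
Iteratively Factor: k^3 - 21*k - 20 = (k + 1)*(k^2 - k - 20) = (k + 1)*(k + 4)*(k - 5)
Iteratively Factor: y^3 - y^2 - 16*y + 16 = (y - 1)*(y^2 - 16) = (y - 1)*(y + 4)*(y - 4)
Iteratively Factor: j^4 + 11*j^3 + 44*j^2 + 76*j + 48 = (j + 3)*(j^3 + 8*j^2 + 20*j + 16) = (j + 2)*(j + 3)*(j^2 + 6*j + 8) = (j + 2)^2*(j + 3)*(j + 4)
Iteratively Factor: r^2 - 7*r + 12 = (r - 4)*(r - 3)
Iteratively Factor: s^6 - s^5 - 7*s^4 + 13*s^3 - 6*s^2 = (s - 1)*(s^5 - 7*s^3 + 6*s^2) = (s - 1)*(s + 3)*(s^4 - 3*s^3 + 2*s^2) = (s - 2)*(s - 1)*(s + 3)*(s^3 - s^2) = (s - 2)*(s - 1)^2*(s + 3)*(s^2) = s*(s - 2)*(s - 1)^2*(s + 3)*(s)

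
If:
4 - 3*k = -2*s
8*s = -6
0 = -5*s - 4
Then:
No Solution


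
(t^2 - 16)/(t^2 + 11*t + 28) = (t - 4)/(t + 7)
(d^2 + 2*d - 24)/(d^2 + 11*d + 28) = (d^2 + 2*d - 24)/(d^2 + 11*d + 28)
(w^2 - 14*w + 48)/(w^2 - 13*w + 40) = (w - 6)/(w - 5)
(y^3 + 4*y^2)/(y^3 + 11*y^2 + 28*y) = y/(y + 7)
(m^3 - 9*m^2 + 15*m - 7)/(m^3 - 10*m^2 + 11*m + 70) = (m^2 - 2*m + 1)/(m^2 - 3*m - 10)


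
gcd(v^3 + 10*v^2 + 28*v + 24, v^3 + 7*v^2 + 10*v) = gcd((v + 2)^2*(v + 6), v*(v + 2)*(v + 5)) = v + 2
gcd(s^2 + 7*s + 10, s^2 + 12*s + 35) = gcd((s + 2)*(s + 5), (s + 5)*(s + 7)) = s + 5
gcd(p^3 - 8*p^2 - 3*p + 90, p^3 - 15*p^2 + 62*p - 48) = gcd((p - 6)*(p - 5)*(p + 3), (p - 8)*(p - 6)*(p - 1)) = p - 6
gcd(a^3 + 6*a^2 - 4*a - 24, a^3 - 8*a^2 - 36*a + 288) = a + 6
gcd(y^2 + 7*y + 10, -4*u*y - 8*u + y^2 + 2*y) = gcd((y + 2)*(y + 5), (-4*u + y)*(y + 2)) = y + 2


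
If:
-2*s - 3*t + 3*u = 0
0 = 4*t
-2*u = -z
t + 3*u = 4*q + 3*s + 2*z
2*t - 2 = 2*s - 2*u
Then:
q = 11/4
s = -3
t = 0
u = -2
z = -4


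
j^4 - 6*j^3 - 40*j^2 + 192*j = j*(j - 8)*(j - 4)*(j + 6)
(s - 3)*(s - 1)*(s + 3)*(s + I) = s^4 - s^3 + I*s^3 - 9*s^2 - I*s^2 + 9*s - 9*I*s + 9*I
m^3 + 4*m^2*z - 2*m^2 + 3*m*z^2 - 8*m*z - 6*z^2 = (m - 2)*(m + z)*(m + 3*z)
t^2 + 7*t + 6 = (t + 1)*(t + 6)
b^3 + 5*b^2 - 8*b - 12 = (b - 2)*(b + 1)*(b + 6)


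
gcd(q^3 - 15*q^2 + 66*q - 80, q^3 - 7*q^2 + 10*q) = q^2 - 7*q + 10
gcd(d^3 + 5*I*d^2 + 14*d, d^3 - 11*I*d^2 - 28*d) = d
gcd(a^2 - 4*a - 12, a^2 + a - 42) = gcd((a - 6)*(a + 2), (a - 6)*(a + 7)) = a - 6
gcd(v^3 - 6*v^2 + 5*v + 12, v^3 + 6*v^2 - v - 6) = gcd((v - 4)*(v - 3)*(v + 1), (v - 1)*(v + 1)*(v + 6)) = v + 1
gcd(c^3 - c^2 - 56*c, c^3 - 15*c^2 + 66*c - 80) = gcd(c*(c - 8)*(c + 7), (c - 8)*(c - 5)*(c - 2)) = c - 8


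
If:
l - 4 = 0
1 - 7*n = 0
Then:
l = 4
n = 1/7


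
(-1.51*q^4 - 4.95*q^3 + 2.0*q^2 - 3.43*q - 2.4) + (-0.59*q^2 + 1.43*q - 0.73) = -1.51*q^4 - 4.95*q^3 + 1.41*q^2 - 2.0*q - 3.13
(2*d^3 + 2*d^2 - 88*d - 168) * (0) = 0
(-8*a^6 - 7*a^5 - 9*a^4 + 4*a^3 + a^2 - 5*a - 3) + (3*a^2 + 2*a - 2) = -8*a^6 - 7*a^5 - 9*a^4 + 4*a^3 + 4*a^2 - 3*a - 5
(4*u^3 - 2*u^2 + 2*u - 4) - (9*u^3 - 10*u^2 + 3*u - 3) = -5*u^3 + 8*u^2 - u - 1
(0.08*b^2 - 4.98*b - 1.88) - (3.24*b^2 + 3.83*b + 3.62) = -3.16*b^2 - 8.81*b - 5.5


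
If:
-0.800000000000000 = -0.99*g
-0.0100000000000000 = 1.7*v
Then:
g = 0.81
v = -0.01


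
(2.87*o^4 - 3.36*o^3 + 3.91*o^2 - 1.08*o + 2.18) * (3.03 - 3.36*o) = -9.6432*o^5 + 19.9857*o^4 - 23.3184*o^3 + 15.4761*o^2 - 10.5972*o + 6.6054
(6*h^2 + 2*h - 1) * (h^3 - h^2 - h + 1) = 6*h^5 - 4*h^4 - 9*h^3 + 5*h^2 + 3*h - 1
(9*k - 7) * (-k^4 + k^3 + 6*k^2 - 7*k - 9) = -9*k^5 + 16*k^4 + 47*k^3 - 105*k^2 - 32*k + 63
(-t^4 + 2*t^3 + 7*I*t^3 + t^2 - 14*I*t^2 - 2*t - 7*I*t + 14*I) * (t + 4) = -t^5 - 2*t^4 + 7*I*t^4 + 9*t^3 + 14*I*t^3 + 2*t^2 - 63*I*t^2 - 8*t - 14*I*t + 56*I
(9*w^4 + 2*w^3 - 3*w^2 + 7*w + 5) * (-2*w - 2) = -18*w^5 - 22*w^4 + 2*w^3 - 8*w^2 - 24*w - 10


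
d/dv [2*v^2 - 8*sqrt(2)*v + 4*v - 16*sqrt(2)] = 4*v - 8*sqrt(2) + 4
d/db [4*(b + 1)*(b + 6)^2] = 4*(b + 6)*(3*b + 8)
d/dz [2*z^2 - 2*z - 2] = 4*z - 2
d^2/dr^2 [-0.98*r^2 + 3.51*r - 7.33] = -1.96000000000000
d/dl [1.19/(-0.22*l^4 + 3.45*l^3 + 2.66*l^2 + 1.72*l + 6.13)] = (1.0472*l^3 - 12.3165*l^2 - 6.3308*l - 2.0468)/(-0.22*l^4 + 3.45*l^3 + 2.66*l^2 + 1.72*l + 6.13)^2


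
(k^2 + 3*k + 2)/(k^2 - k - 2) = (k + 2)/(k - 2)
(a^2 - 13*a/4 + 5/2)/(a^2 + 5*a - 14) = (a - 5/4)/(a + 7)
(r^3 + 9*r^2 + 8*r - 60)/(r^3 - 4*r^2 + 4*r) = (r^2 + 11*r + 30)/(r*(r - 2))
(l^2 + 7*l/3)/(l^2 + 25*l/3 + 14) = l/(l + 6)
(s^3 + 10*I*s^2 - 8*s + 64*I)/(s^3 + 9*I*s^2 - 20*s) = (s^2 + 6*I*s + 16)/(s*(s + 5*I))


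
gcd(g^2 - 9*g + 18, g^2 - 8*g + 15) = g - 3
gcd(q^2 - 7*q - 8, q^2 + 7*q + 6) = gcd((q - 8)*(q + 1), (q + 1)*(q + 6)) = q + 1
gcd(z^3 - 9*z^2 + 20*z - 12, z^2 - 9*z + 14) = z - 2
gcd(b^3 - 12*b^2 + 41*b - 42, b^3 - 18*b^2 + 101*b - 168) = b^2 - 10*b + 21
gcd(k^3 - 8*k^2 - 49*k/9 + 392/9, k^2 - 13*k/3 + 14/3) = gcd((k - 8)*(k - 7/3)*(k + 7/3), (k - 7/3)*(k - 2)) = k - 7/3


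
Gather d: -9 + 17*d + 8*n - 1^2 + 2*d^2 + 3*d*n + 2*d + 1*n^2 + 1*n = 2*d^2 + d*(3*n + 19) + n^2 + 9*n - 10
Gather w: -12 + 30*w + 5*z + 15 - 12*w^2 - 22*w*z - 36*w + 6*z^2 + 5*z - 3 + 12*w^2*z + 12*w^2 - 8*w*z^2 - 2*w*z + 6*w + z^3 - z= 12*w^2*z + w*(-8*z^2 - 24*z) + z^3 + 6*z^2 + 9*z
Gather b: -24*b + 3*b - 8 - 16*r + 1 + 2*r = -21*b - 14*r - 7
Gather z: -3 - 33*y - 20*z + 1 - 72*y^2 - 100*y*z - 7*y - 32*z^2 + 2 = -72*y^2 - 40*y - 32*z^2 + z*(-100*y - 20)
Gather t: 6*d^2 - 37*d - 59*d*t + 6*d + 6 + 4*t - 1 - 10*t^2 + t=6*d^2 - 31*d - 10*t^2 + t*(5 - 59*d) + 5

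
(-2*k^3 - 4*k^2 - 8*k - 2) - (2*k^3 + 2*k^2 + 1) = -4*k^3 - 6*k^2 - 8*k - 3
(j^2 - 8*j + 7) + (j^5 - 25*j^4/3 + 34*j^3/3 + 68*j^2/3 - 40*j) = j^5 - 25*j^4/3 + 34*j^3/3 + 71*j^2/3 - 48*j + 7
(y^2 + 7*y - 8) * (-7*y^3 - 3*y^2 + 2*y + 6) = -7*y^5 - 52*y^4 + 37*y^3 + 44*y^2 + 26*y - 48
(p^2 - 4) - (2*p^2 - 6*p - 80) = -p^2 + 6*p + 76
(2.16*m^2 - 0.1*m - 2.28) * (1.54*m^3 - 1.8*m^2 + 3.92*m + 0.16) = 3.3264*m^5 - 4.042*m^4 + 5.136*m^3 + 4.0576*m^2 - 8.9536*m - 0.3648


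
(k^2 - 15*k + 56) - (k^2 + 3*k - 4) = 60 - 18*k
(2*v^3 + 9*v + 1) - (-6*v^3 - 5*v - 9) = 8*v^3 + 14*v + 10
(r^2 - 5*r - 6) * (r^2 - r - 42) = r^4 - 6*r^3 - 43*r^2 + 216*r + 252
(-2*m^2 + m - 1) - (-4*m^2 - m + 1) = 2*m^2 + 2*m - 2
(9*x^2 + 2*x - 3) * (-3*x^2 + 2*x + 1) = -27*x^4 + 12*x^3 + 22*x^2 - 4*x - 3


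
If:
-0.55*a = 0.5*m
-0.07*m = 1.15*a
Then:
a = 0.00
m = 0.00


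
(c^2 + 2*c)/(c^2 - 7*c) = (c + 2)/(c - 7)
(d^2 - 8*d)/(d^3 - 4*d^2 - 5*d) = (8 - d)/(-d^2 + 4*d + 5)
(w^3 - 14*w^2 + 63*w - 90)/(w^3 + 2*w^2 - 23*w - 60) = (w^2 - 9*w + 18)/(w^2 + 7*w + 12)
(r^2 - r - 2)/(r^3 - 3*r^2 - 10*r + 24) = (r + 1)/(r^2 - r - 12)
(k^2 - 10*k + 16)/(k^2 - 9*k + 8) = (k - 2)/(k - 1)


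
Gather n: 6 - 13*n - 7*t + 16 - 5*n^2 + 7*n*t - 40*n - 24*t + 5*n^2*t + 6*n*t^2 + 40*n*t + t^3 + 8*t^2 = n^2*(5*t - 5) + n*(6*t^2 + 47*t - 53) + t^3 + 8*t^2 - 31*t + 22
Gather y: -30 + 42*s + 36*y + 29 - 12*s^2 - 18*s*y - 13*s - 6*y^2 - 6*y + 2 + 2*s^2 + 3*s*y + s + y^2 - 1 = -10*s^2 + 30*s - 5*y^2 + y*(30 - 15*s)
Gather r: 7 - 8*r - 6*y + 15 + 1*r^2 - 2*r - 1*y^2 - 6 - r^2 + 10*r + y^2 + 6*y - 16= 0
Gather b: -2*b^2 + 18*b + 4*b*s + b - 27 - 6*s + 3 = -2*b^2 + b*(4*s + 19) - 6*s - 24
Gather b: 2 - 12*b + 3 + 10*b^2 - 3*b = 10*b^2 - 15*b + 5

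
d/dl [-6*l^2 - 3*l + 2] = -12*l - 3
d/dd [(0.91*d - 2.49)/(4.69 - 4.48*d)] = (32.301437 - 30.855104*d)/(4.48*d - 4.69)^3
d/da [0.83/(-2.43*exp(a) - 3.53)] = 2.0169*exp(a)/(2.43*exp(a) + 3.53)^2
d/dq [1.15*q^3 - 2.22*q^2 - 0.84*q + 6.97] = 3.45*q^2 - 4.44*q - 0.84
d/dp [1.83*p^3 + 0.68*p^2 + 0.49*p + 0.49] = 5.49*p^2 + 1.36*p + 0.49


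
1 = 1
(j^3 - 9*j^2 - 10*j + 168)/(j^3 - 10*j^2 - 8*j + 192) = (j - 7)/(j - 8)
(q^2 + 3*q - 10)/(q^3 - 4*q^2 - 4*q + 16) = (q + 5)/(q^2 - 2*q - 8)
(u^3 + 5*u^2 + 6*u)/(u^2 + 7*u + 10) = u*(u + 3)/(u + 5)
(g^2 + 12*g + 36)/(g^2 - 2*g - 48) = (g + 6)/(g - 8)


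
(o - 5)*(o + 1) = o^2 - 4*o - 5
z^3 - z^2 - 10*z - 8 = (z - 4)*(z + 1)*(z + 2)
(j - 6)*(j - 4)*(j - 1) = j^3 - 11*j^2 + 34*j - 24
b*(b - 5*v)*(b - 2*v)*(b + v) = b^4 - 6*b^3*v + 3*b^2*v^2 + 10*b*v^3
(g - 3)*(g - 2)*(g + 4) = g^3 - g^2 - 14*g + 24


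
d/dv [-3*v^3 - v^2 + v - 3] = -9*v^2 - 2*v + 1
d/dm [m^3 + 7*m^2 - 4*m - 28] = 3*m^2 + 14*m - 4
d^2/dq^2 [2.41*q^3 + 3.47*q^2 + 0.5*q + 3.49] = 14.46*q + 6.94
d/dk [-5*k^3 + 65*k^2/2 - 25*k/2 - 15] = -15*k^2 + 65*k - 25/2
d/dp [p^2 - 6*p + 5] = 2*p - 6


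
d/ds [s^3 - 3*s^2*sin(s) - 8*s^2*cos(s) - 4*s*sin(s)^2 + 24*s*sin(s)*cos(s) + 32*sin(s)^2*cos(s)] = 8*s^2*sin(s) - 3*s^2*cos(s) + 3*s^2 - 6*s*sin(s) - 4*s*sin(2*s) - 16*s*cos(s) + 24*s*cos(2*s) - 8*sin(s) + 12*sin(2*s) + 24*sin(3*s) + 2*cos(2*s) - 2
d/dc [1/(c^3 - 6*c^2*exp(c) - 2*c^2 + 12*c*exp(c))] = (6*c^2*exp(c) - 3*c^2 + 4*c - 12*exp(c))/(c^2*(c^2 - 6*c*exp(c) - 2*c + 12*exp(c))^2)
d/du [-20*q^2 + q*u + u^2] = q + 2*u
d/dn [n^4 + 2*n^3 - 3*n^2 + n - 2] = 4*n^3 + 6*n^2 - 6*n + 1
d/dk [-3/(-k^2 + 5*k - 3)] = 3*(5 - 2*k)/(k^2 - 5*k + 3)^2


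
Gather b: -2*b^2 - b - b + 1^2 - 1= -2*b^2 - 2*b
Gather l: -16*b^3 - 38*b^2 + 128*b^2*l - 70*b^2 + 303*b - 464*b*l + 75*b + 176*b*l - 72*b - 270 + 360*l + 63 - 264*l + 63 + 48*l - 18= -16*b^3 - 108*b^2 + 306*b + l*(128*b^2 - 288*b + 144) - 162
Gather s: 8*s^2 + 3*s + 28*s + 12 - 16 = 8*s^2 + 31*s - 4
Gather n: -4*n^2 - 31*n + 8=-4*n^2 - 31*n + 8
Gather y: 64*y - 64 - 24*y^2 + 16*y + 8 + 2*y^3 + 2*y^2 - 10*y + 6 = 2*y^3 - 22*y^2 + 70*y - 50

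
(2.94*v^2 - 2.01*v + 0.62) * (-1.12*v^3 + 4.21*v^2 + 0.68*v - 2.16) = -3.2928*v^5 + 14.6286*v^4 - 7.1573*v^3 - 5.107*v^2 + 4.7632*v - 1.3392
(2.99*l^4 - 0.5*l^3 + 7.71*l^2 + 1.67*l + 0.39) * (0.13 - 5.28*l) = -15.7872*l^5 + 3.0287*l^4 - 40.7738*l^3 - 7.8153*l^2 - 1.8421*l + 0.0507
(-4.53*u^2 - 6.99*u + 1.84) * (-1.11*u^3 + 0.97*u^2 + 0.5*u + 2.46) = 5.0283*u^5 + 3.3648*u^4 - 11.0877*u^3 - 12.854*u^2 - 16.2754*u + 4.5264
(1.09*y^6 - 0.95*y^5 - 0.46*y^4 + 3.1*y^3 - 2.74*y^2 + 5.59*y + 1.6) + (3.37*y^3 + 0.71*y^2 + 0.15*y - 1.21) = 1.09*y^6 - 0.95*y^5 - 0.46*y^4 + 6.47*y^3 - 2.03*y^2 + 5.74*y + 0.39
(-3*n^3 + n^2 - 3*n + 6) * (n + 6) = -3*n^4 - 17*n^3 + 3*n^2 - 12*n + 36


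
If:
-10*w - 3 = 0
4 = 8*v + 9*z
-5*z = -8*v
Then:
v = 5/28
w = -3/10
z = 2/7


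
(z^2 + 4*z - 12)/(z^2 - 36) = (z - 2)/(z - 6)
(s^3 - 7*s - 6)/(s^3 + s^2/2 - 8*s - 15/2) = 2*(s + 2)/(2*s + 5)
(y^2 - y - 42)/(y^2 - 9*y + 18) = (y^2 - y - 42)/(y^2 - 9*y + 18)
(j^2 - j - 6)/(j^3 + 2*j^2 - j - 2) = (j - 3)/(j^2 - 1)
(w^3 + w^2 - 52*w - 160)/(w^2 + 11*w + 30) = (w^2 - 4*w - 32)/(w + 6)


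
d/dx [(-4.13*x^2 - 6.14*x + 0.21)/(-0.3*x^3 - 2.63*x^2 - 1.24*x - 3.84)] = (-1.239*x^4 - 3.684*x^3 - 10.838*x^2 + 32.823*x + 23.838)/(0.09*x^6 + 1.578*x^5 + 7.6609*x^4 + 8.8264*x^3 + 21.736*x^2 + 9.5232*x + 14.7456)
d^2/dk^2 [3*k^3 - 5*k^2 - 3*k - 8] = 18*k - 10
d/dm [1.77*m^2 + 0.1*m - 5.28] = 3.54*m + 0.1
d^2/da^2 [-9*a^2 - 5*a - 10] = -18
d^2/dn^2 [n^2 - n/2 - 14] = 2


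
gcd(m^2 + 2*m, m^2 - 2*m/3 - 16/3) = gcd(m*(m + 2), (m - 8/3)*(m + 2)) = m + 2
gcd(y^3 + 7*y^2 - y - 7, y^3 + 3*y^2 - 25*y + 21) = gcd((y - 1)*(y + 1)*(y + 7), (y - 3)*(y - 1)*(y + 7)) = y^2 + 6*y - 7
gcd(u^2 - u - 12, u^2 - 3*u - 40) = 1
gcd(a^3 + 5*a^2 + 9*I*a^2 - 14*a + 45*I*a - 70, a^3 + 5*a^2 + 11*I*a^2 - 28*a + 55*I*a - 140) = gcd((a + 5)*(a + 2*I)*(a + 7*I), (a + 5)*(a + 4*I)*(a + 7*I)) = a^2 + a*(5 + 7*I) + 35*I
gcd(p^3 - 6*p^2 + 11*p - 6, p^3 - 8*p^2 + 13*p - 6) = p - 1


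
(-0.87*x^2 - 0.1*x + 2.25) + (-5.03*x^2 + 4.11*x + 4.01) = -5.9*x^2 + 4.01*x + 6.26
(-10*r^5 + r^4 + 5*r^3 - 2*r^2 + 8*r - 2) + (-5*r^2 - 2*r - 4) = -10*r^5 + r^4 + 5*r^3 - 7*r^2 + 6*r - 6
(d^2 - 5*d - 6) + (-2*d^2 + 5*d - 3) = -d^2 - 9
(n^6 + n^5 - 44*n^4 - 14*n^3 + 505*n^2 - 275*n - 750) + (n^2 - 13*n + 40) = n^6 + n^5 - 44*n^4 - 14*n^3 + 506*n^2 - 288*n - 710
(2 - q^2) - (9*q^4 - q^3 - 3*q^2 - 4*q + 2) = -9*q^4 + q^3 + 2*q^2 + 4*q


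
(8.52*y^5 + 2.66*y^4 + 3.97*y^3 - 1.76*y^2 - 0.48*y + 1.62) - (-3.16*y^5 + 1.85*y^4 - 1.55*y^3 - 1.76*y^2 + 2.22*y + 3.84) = 11.68*y^5 + 0.81*y^4 + 5.52*y^3 - 2.7*y - 2.22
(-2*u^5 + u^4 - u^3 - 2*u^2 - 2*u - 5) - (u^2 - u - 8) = -2*u^5 + u^4 - u^3 - 3*u^2 - u + 3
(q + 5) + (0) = q + 5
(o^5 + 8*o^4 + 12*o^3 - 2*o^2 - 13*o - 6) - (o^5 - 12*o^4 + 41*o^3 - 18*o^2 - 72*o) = 20*o^4 - 29*o^3 + 16*o^2 + 59*o - 6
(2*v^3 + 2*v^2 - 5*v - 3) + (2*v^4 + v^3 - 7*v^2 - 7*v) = 2*v^4 + 3*v^3 - 5*v^2 - 12*v - 3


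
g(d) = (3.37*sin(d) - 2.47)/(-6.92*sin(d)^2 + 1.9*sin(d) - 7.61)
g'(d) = (13.84*sin(d)*cos(d) - 1.9*cos(d))*(3.37*sin(d) - 2.47)/(-6.92*sin(d)^2 + 1.9*sin(d) - 7.61)^2 + 3.37*cos(d)/(-6.92*sin(d)^2 + 1.9*sin(d) - 7.61)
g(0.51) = 0.10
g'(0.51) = -0.40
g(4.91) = 0.36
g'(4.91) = 0.03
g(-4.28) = -0.05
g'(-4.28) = 0.10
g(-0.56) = 0.40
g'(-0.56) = 0.03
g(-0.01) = 0.33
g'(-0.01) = -0.35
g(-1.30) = 0.36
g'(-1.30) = 0.04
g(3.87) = 0.39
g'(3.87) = -0.06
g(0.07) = 0.30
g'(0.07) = -0.41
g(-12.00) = 0.08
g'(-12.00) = -0.37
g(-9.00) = 0.40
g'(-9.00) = 0.03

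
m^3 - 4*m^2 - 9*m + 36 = (m - 4)*(m - 3)*(m + 3)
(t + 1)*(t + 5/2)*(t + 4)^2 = t^4 + 23*t^3/2 + 93*t^2/2 + 76*t + 40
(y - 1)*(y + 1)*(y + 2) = y^3 + 2*y^2 - y - 2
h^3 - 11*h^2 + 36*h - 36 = (h - 6)*(h - 3)*(h - 2)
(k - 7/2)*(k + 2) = k^2 - 3*k/2 - 7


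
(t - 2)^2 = t^2 - 4*t + 4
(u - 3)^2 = u^2 - 6*u + 9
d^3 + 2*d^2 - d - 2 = (d - 1)*(d + 1)*(d + 2)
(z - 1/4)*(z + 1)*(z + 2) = z^3 + 11*z^2/4 + 5*z/4 - 1/2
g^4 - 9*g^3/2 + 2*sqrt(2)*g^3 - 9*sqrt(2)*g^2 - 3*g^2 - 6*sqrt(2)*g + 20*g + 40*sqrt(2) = (g - 4)*(g - 5/2)*(g + 2)*(g + 2*sqrt(2))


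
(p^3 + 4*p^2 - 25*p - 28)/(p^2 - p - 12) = (p^2 + 8*p + 7)/(p + 3)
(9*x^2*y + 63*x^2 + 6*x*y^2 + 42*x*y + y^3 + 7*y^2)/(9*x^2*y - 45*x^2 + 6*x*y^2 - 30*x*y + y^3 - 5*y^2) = (y + 7)/(y - 5)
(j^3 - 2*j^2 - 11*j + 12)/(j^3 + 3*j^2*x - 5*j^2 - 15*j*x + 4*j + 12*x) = (j + 3)/(j + 3*x)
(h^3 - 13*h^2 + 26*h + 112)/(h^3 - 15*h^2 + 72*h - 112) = (h^2 - 6*h - 16)/(h^2 - 8*h + 16)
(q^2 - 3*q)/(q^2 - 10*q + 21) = q/(q - 7)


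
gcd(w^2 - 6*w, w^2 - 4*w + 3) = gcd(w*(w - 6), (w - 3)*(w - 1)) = 1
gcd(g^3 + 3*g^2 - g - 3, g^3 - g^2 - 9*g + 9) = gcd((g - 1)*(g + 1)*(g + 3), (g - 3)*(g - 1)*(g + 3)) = g^2 + 2*g - 3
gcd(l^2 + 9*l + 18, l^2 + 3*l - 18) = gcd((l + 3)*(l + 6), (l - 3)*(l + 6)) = l + 6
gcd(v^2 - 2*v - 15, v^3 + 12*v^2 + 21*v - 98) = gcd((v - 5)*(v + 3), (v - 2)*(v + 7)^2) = 1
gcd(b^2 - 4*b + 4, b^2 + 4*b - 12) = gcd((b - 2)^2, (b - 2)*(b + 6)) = b - 2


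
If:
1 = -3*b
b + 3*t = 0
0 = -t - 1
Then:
No Solution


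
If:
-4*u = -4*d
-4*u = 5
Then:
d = -5/4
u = -5/4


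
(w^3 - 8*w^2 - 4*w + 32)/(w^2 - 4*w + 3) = (w^3 - 8*w^2 - 4*w + 32)/(w^2 - 4*w + 3)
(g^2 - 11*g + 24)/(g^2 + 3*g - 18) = (g - 8)/(g + 6)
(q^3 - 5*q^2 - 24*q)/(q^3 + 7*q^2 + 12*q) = (q - 8)/(q + 4)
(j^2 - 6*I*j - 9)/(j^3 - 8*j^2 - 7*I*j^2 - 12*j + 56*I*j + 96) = (j - 3*I)/(j^2 - 4*j*(2 + I) + 32*I)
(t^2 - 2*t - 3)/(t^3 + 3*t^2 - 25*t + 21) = (t + 1)/(t^2 + 6*t - 7)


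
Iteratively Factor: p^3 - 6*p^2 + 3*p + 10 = (p - 2)*(p^2 - 4*p - 5) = (p - 5)*(p - 2)*(p + 1)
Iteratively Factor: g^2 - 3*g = (g - 3)*(g)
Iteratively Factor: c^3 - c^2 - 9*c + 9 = (c - 1)*(c^2 - 9) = (c - 1)*(c + 3)*(c - 3)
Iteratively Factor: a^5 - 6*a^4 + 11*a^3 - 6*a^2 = (a)*(a^4 - 6*a^3 + 11*a^2 - 6*a) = a*(a - 3)*(a^3 - 3*a^2 + 2*a) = a^2*(a - 3)*(a^2 - 3*a + 2) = a^2*(a - 3)*(a - 1)*(a - 2)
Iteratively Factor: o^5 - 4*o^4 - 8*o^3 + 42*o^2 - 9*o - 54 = (o + 3)*(o^4 - 7*o^3 + 13*o^2 + 3*o - 18) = (o + 1)*(o + 3)*(o^3 - 8*o^2 + 21*o - 18) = (o - 3)*(o + 1)*(o + 3)*(o^2 - 5*o + 6) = (o - 3)^2*(o + 1)*(o + 3)*(o - 2)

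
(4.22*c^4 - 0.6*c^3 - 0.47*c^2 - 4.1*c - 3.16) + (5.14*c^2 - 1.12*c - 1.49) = 4.22*c^4 - 0.6*c^3 + 4.67*c^2 - 5.22*c - 4.65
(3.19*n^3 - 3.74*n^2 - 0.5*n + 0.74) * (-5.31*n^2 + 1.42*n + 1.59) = -16.9389*n^5 + 24.3892*n^4 + 2.4163*n^3 - 10.586*n^2 + 0.2558*n + 1.1766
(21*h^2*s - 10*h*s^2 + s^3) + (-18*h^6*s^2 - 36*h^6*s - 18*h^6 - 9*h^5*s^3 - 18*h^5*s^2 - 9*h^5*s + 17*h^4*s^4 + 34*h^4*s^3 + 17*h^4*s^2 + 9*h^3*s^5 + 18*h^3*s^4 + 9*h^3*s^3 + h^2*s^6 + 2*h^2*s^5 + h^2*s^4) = -18*h^6*s^2 - 36*h^6*s - 18*h^6 - 9*h^5*s^3 - 18*h^5*s^2 - 9*h^5*s + 17*h^4*s^4 + 34*h^4*s^3 + 17*h^4*s^2 + 9*h^3*s^5 + 18*h^3*s^4 + 9*h^3*s^3 + h^2*s^6 + 2*h^2*s^5 + h^2*s^4 + 21*h^2*s - 10*h*s^2 + s^3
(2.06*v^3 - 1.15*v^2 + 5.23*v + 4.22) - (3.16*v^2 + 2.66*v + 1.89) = 2.06*v^3 - 4.31*v^2 + 2.57*v + 2.33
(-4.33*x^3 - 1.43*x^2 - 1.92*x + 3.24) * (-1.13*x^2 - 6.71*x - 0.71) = 4.8929*x^5 + 30.6702*x^4 + 14.8392*x^3 + 10.2373*x^2 - 20.3772*x - 2.3004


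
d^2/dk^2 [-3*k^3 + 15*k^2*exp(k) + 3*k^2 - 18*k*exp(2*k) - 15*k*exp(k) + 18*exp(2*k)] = 15*k^2*exp(k) - 72*k*exp(2*k) + 45*k*exp(k) - 18*k + 6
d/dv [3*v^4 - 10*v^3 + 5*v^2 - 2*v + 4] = 12*v^3 - 30*v^2 + 10*v - 2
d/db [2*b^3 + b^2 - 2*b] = 6*b^2 + 2*b - 2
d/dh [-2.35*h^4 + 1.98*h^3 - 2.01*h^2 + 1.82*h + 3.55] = -9.4*h^3 + 5.94*h^2 - 4.02*h + 1.82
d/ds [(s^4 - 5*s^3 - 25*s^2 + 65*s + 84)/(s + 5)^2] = (2*s^4 + 15*s^3 - 75*s^2 - 315*s + 157)/(s^3 + 15*s^2 + 75*s + 125)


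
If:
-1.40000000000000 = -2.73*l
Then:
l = 0.51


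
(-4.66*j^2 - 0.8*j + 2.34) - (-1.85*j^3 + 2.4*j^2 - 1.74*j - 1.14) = 1.85*j^3 - 7.06*j^2 + 0.94*j + 3.48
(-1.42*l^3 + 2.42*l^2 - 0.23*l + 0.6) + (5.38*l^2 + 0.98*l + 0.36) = -1.42*l^3 + 7.8*l^2 + 0.75*l + 0.96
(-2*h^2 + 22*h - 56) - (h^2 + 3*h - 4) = -3*h^2 + 19*h - 52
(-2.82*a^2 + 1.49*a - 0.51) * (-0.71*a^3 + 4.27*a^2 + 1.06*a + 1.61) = 2.0022*a^5 - 13.0993*a^4 + 3.7352*a^3 - 5.1385*a^2 + 1.8583*a - 0.8211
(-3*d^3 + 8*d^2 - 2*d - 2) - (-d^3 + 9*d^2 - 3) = -2*d^3 - d^2 - 2*d + 1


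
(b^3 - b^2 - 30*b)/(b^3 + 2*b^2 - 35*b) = (b^2 - b - 30)/(b^2 + 2*b - 35)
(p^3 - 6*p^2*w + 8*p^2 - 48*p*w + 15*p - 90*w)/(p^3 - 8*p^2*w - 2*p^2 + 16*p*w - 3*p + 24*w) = (p^3 - 6*p^2*w + 8*p^2 - 48*p*w + 15*p - 90*w)/(p^3 - 8*p^2*w - 2*p^2 + 16*p*w - 3*p + 24*w)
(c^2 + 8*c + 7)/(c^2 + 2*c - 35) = (c + 1)/(c - 5)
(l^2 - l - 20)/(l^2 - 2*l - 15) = (l + 4)/(l + 3)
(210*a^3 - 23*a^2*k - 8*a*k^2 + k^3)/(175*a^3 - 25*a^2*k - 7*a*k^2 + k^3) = (6*a - k)/(5*a - k)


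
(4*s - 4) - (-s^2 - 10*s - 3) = s^2 + 14*s - 1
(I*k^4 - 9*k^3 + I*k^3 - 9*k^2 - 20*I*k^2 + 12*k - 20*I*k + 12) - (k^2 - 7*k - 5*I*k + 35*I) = I*k^4 - 9*k^3 + I*k^3 - 10*k^2 - 20*I*k^2 + 19*k - 15*I*k + 12 - 35*I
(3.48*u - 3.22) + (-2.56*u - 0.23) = 0.92*u - 3.45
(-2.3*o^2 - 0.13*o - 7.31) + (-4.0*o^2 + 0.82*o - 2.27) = -6.3*o^2 + 0.69*o - 9.58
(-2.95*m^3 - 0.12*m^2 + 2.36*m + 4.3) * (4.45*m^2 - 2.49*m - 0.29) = -13.1275*m^5 + 6.8115*m^4 + 11.6563*m^3 + 13.2934*m^2 - 11.3914*m - 1.247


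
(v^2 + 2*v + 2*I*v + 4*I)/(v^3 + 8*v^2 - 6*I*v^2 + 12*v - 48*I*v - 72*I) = (v + 2*I)/(v^2 + 6*v*(1 - I) - 36*I)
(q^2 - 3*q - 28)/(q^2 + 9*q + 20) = (q - 7)/(q + 5)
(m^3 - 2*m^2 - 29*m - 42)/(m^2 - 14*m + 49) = (m^2 + 5*m + 6)/(m - 7)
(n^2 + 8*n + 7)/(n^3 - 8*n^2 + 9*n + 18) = (n + 7)/(n^2 - 9*n + 18)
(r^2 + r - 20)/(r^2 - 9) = (r^2 + r - 20)/(r^2 - 9)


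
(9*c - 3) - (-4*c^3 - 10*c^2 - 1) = 4*c^3 + 10*c^2 + 9*c - 2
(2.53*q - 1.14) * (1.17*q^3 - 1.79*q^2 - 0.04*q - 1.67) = 2.9601*q^4 - 5.8625*q^3 + 1.9394*q^2 - 4.1795*q + 1.9038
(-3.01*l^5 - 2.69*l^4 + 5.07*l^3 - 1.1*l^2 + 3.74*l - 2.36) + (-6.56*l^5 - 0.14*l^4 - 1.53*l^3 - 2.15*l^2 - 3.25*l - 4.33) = -9.57*l^5 - 2.83*l^4 + 3.54*l^3 - 3.25*l^2 + 0.49*l - 6.69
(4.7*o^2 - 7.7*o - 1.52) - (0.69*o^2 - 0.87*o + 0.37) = 4.01*o^2 - 6.83*o - 1.89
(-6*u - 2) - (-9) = 7 - 6*u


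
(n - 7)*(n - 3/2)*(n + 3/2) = n^3 - 7*n^2 - 9*n/4 + 63/4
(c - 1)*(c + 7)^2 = c^3 + 13*c^2 + 35*c - 49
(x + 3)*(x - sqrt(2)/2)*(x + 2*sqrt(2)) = x^3 + 3*sqrt(2)*x^2/2 + 3*x^2 - 2*x + 9*sqrt(2)*x/2 - 6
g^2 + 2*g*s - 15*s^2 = (g - 3*s)*(g + 5*s)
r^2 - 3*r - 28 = (r - 7)*(r + 4)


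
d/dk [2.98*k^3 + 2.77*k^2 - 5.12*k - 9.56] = 8.94*k^2 + 5.54*k - 5.12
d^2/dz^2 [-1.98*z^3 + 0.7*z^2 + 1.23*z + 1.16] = 1.4 - 11.88*z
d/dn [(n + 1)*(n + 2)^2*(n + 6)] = 4*n^3 + 33*n^2 + 76*n + 52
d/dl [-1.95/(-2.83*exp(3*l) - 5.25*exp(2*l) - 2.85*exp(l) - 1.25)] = (-16.5555*exp(2*l) - 20.475*exp(l) - 5.5575)*exp(l)/(2.83*exp(3*l) + 5.25*exp(2*l) + 2.85*exp(l) + 1.25)^2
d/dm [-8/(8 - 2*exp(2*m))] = -8*exp(2*m)/(exp(2*m) - 4)^2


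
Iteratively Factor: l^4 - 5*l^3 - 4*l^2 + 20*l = (l - 5)*(l^3 - 4*l) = (l - 5)*(l - 2)*(l^2 + 2*l) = (l - 5)*(l - 2)*(l + 2)*(l)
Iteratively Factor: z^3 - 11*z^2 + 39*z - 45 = (z - 3)*(z^2 - 8*z + 15) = (z - 3)^2*(z - 5)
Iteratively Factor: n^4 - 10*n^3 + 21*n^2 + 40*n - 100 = (n - 5)*(n^3 - 5*n^2 - 4*n + 20) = (n - 5)^2*(n^2 - 4) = (n - 5)^2*(n + 2)*(n - 2)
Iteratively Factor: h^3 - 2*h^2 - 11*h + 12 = (h - 4)*(h^2 + 2*h - 3) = (h - 4)*(h + 3)*(h - 1)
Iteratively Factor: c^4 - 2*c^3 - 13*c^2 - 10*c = (c + 1)*(c^3 - 3*c^2 - 10*c) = c*(c + 1)*(c^2 - 3*c - 10) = c*(c - 5)*(c + 1)*(c + 2)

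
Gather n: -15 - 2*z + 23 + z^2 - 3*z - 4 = z^2 - 5*z + 4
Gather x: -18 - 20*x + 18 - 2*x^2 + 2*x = -2*x^2 - 18*x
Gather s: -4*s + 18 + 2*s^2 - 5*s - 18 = 2*s^2 - 9*s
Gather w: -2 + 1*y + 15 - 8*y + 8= 21 - 7*y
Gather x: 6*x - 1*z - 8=6*x - z - 8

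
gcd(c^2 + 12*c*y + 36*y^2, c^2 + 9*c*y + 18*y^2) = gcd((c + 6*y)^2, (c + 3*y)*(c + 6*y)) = c + 6*y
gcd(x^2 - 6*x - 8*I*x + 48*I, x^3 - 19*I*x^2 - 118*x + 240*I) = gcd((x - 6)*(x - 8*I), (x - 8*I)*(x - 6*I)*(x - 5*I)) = x - 8*I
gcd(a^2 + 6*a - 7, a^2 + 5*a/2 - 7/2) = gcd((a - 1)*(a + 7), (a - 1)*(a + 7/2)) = a - 1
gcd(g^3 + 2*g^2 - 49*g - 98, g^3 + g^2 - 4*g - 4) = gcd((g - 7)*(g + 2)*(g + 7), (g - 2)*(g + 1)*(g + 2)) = g + 2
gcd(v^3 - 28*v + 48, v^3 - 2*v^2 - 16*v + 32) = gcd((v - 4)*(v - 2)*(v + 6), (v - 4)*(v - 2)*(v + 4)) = v^2 - 6*v + 8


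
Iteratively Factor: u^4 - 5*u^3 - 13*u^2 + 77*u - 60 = (u - 1)*(u^3 - 4*u^2 - 17*u + 60) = (u - 3)*(u - 1)*(u^2 - u - 20) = (u - 3)*(u - 1)*(u + 4)*(u - 5)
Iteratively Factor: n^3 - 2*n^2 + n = (n - 1)*(n^2 - n) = n*(n - 1)*(n - 1)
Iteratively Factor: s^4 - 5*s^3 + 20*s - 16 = (s - 1)*(s^3 - 4*s^2 - 4*s + 16) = (s - 1)*(s + 2)*(s^2 - 6*s + 8) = (s - 4)*(s - 1)*(s + 2)*(s - 2)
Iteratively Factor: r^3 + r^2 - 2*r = (r)*(r^2 + r - 2) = r*(r + 2)*(r - 1)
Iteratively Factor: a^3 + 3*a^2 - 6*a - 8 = (a - 2)*(a^2 + 5*a + 4) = (a - 2)*(a + 4)*(a + 1)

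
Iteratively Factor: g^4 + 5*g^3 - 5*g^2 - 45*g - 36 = (g + 4)*(g^3 + g^2 - 9*g - 9) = (g - 3)*(g + 4)*(g^2 + 4*g + 3) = (g - 3)*(g + 3)*(g + 4)*(g + 1)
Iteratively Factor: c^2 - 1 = (c + 1)*(c - 1)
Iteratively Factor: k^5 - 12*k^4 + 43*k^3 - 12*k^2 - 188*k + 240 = (k + 2)*(k^4 - 14*k^3 + 71*k^2 - 154*k + 120) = (k - 3)*(k + 2)*(k^3 - 11*k^2 + 38*k - 40) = (k - 5)*(k - 3)*(k + 2)*(k^2 - 6*k + 8) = (k - 5)*(k - 4)*(k - 3)*(k + 2)*(k - 2)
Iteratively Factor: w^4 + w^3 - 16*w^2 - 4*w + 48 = (w + 2)*(w^3 - w^2 - 14*w + 24) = (w + 2)*(w + 4)*(w^2 - 5*w + 6) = (w - 3)*(w + 2)*(w + 4)*(w - 2)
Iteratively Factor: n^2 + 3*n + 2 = (n + 1)*(n + 2)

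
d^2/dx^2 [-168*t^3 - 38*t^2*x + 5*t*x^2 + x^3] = 10*t + 6*x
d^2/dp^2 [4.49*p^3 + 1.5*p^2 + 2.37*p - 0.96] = 26.94*p + 3.0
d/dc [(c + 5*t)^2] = 2*c + 10*t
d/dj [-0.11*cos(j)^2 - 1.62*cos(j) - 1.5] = (0.22*cos(j) + 1.62)*sin(j)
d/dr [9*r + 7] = 9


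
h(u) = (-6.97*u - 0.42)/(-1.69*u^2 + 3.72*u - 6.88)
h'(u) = (-6.97*u - 0.42)*(3.38*u - 3.72)/(-1.69*u^2 + 3.72*u - 6.88)^2 - 6.97/(-1.69*u^2 + 3.72*u - 6.88)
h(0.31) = 0.44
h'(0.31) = 1.38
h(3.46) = 1.72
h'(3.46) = -0.48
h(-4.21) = -0.55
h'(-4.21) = -0.06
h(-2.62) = -0.63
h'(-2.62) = -0.03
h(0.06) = 0.13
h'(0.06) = 1.11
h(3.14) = 1.88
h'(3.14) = -0.51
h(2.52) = 2.18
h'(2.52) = -0.43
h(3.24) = 1.83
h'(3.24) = -0.50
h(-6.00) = -0.46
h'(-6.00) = -0.05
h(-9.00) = -0.35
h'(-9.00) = -0.03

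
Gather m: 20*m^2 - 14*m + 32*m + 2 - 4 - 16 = 20*m^2 + 18*m - 18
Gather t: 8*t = 8*t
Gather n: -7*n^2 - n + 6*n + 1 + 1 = -7*n^2 + 5*n + 2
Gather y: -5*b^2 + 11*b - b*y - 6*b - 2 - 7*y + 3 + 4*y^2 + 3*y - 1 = -5*b^2 + 5*b + 4*y^2 + y*(-b - 4)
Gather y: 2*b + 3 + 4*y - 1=2*b + 4*y + 2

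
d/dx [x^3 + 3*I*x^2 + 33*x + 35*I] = 3*x^2 + 6*I*x + 33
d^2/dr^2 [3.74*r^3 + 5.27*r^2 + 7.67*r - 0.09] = 22.44*r + 10.54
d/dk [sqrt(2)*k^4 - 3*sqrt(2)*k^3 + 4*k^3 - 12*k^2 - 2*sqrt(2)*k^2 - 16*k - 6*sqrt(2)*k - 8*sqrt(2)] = 4*sqrt(2)*k^3 - 9*sqrt(2)*k^2 + 12*k^2 - 24*k - 4*sqrt(2)*k - 16 - 6*sqrt(2)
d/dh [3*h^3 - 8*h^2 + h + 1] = 9*h^2 - 16*h + 1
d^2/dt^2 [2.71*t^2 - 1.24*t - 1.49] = 5.42000000000000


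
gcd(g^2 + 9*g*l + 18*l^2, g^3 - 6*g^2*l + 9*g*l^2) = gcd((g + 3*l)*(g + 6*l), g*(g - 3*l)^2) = 1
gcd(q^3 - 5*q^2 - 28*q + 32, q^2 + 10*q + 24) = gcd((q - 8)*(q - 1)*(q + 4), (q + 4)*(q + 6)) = q + 4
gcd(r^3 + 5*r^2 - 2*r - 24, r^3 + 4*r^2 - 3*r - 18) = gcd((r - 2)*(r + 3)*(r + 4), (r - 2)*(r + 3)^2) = r^2 + r - 6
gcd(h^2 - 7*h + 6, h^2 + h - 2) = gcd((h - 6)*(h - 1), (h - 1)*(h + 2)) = h - 1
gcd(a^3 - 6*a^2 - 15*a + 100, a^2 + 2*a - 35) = a - 5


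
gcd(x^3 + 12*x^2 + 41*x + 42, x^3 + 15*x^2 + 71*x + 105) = x^2 + 10*x + 21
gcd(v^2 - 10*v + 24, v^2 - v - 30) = v - 6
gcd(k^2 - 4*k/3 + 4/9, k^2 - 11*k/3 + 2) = k - 2/3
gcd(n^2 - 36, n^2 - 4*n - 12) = n - 6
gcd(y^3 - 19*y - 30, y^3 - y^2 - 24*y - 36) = y^2 + 5*y + 6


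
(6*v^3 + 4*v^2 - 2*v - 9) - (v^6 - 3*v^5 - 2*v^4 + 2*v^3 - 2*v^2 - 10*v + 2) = -v^6 + 3*v^5 + 2*v^4 + 4*v^3 + 6*v^2 + 8*v - 11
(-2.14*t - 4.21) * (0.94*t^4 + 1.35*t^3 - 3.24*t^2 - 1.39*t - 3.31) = -2.0116*t^5 - 6.8464*t^4 + 1.2501*t^3 + 16.615*t^2 + 12.9353*t + 13.9351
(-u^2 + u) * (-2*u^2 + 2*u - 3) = 2*u^4 - 4*u^3 + 5*u^2 - 3*u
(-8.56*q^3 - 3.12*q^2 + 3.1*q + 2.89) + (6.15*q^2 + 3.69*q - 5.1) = -8.56*q^3 + 3.03*q^2 + 6.79*q - 2.21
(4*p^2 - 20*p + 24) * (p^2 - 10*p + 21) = 4*p^4 - 60*p^3 + 308*p^2 - 660*p + 504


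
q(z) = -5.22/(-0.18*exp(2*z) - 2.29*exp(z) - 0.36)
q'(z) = -5.22*(0.36*exp(2*z) + 2.29*exp(z))/(-0.18*exp(2*z) - 2.29*exp(z) - 0.36)^2 = (-1.8792*exp(z) - 11.9538)*exp(z)/(0.18*exp(2*z) + 2.29*exp(z) + 0.36)^2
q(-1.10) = 4.57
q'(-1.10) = -3.21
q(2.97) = 0.05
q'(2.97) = -0.07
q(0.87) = 0.76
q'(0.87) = -0.84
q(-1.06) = 4.44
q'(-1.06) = -3.16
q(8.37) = 0.00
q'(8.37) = -0.00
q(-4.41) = 13.46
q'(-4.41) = -0.97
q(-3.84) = 12.75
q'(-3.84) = -1.54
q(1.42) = 0.40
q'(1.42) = -0.49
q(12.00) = 0.00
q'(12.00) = 0.00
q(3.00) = 0.04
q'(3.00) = -0.07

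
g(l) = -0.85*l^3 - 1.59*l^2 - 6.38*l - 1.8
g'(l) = -2.55*l^2 - 3.18*l - 6.38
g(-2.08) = 12.24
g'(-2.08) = -10.80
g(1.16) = -12.67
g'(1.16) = -13.50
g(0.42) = -4.82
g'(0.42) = -8.17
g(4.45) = -136.58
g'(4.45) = -71.03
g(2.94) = -55.90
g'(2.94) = -37.77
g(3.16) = -64.66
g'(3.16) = -41.89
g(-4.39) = 67.48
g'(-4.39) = -41.56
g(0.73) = -7.64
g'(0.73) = -10.06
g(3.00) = -58.20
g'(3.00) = -38.87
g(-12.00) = 1314.60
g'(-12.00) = -335.42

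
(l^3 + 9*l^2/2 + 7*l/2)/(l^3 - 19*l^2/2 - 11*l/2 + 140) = l*(l + 1)/(l^2 - 13*l + 40)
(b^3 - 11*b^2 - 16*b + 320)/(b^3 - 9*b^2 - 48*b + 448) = (b + 5)/(b + 7)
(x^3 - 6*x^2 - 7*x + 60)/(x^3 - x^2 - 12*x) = (x - 5)/x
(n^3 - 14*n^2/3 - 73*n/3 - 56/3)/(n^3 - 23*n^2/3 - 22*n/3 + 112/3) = (n + 1)/(n - 2)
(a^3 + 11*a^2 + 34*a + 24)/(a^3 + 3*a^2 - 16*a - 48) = (a^2 + 7*a + 6)/(a^2 - a - 12)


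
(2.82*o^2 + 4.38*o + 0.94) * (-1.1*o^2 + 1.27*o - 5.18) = -3.102*o^4 - 1.2366*o^3 - 10.079*o^2 - 21.4946*o - 4.8692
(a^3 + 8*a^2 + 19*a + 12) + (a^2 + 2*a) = a^3 + 9*a^2 + 21*a + 12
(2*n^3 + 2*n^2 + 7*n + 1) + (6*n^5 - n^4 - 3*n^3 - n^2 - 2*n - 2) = 6*n^5 - n^4 - n^3 + n^2 + 5*n - 1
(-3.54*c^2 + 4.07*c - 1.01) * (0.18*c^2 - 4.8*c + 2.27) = -0.6372*c^4 + 17.7246*c^3 - 27.7536*c^2 + 14.0869*c - 2.2927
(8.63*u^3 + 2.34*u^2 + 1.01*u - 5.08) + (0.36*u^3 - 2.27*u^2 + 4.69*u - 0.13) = 8.99*u^3 + 0.0699999999999998*u^2 + 5.7*u - 5.21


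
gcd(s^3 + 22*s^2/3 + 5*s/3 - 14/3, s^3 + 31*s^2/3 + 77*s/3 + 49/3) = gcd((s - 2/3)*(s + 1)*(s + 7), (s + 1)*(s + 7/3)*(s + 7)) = s^2 + 8*s + 7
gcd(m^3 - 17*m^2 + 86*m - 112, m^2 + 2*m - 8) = m - 2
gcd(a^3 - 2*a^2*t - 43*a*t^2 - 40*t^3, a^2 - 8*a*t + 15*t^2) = 1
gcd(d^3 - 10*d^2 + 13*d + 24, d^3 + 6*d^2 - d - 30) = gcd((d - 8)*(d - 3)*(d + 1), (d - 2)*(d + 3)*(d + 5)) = 1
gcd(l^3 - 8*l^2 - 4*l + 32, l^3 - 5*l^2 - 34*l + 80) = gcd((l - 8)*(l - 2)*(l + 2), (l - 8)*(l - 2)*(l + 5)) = l^2 - 10*l + 16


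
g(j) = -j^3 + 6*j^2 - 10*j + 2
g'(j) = -3*j^2 + 12*j - 10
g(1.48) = -2.90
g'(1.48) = 1.19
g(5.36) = -33.21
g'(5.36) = -31.87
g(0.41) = -1.16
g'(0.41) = -5.58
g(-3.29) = 135.46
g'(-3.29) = -81.95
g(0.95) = -2.94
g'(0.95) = -1.31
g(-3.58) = 160.58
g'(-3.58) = -91.41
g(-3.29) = 135.46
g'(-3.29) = -81.95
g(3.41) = -1.98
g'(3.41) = -3.96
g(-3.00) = 113.00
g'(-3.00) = -73.00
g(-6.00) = 494.00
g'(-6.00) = -190.00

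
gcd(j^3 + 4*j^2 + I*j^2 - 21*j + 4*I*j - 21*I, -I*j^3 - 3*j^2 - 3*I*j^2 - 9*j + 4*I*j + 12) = 1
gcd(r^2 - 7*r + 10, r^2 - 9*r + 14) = r - 2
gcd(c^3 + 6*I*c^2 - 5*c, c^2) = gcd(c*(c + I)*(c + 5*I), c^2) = c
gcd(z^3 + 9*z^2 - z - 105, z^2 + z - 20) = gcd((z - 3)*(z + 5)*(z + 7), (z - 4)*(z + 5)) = z + 5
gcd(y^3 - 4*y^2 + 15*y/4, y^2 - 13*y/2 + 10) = y - 5/2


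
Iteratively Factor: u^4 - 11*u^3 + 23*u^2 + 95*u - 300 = (u - 5)*(u^3 - 6*u^2 - 7*u + 60) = (u - 5)*(u + 3)*(u^2 - 9*u + 20) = (u - 5)^2*(u + 3)*(u - 4)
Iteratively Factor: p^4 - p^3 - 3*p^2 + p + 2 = (p - 1)*(p^3 - 3*p - 2) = (p - 1)*(p + 1)*(p^2 - p - 2) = (p - 2)*(p - 1)*(p + 1)*(p + 1)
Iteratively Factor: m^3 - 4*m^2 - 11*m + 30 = (m - 2)*(m^2 - 2*m - 15) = (m - 2)*(m + 3)*(m - 5)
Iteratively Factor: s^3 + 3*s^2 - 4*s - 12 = (s + 2)*(s^2 + s - 6) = (s - 2)*(s + 2)*(s + 3)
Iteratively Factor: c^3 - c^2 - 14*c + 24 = (c - 3)*(c^2 + 2*c - 8) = (c - 3)*(c + 4)*(c - 2)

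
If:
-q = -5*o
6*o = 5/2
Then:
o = 5/12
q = 25/12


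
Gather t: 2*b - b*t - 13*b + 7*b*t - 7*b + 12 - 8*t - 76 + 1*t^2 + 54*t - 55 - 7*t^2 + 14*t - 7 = -18*b - 6*t^2 + t*(6*b + 60) - 126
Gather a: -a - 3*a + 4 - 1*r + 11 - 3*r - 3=-4*a - 4*r + 12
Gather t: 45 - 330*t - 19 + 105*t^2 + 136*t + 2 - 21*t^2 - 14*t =84*t^2 - 208*t + 28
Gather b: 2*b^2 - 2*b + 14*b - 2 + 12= 2*b^2 + 12*b + 10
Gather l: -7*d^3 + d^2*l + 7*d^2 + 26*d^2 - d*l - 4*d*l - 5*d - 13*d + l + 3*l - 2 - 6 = -7*d^3 + 33*d^2 - 18*d + l*(d^2 - 5*d + 4) - 8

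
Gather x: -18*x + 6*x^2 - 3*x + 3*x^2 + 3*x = 9*x^2 - 18*x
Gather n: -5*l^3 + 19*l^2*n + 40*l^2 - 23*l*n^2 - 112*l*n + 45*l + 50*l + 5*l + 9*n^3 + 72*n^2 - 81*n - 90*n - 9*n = -5*l^3 + 40*l^2 + 100*l + 9*n^3 + n^2*(72 - 23*l) + n*(19*l^2 - 112*l - 180)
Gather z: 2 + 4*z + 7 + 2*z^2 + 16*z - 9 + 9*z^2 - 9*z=11*z^2 + 11*z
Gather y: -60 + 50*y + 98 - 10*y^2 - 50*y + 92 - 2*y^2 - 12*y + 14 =-12*y^2 - 12*y + 144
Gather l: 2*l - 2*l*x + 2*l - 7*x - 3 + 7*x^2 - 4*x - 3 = l*(4 - 2*x) + 7*x^2 - 11*x - 6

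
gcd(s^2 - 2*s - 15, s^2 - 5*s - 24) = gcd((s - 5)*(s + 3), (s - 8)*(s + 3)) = s + 3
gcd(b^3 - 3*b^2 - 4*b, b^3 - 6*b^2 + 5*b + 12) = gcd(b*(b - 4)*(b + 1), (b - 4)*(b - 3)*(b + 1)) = b^2 - 3*b - 4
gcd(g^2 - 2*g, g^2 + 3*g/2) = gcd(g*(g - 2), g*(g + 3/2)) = g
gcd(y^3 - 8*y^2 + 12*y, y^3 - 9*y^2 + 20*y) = y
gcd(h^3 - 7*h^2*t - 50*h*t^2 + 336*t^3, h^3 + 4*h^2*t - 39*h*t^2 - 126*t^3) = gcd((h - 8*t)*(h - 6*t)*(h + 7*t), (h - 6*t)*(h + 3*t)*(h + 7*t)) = -h^2 - h*t + 42*t^2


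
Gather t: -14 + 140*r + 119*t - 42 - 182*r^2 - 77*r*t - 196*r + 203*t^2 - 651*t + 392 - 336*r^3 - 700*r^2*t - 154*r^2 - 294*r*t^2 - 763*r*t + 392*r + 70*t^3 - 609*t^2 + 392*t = -336*r^3 - 336*r^2 + 336*r + 70*t^3 + t^2*(-294*r - 406) + t*(-700*r^2 - 840*r - 140) + 336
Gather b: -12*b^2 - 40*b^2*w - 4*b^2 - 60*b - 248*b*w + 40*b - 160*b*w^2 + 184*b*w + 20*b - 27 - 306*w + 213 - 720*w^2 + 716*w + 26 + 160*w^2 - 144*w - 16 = b^2*(-40*w - 16) + b*(-160*w^2 - 64*w) - 560*w^2 + 266*w + 196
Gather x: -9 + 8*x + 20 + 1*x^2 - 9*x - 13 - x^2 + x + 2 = 0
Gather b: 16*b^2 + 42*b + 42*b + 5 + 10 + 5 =16*b^2 + 84*b + 20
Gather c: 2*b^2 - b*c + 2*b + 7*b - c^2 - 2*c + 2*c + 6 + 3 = 2*b^2 - b*c + 9*b - c^2 + 9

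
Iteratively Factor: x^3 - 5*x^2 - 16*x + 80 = (x + 4)*(x^2 - 9*x + 20) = (x - 4)*(x + 4)*(x - 5)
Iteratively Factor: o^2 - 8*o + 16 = (o - 4)*(o - 4)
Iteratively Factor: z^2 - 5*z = (z)*(z - 5)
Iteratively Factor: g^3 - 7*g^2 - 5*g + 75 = (g + 3)*(g^2 - 10*g + 25) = (g - 5)*(g + 3)*(g - 5)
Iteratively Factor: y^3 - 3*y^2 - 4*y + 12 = (y - 3)*(y^2 - 4) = (y - 3)*(y - 2)*(y + 2)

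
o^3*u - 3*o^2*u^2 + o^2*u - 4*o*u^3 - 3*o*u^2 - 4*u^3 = (o - 4*u)*(o + u)*(o*u + u)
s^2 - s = s*(s - 1)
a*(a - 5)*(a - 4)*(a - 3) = a^4 - 12*a^3 + 47*a^2 - 60*a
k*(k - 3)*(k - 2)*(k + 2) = k^4 - 3*k^3 - 4*k^2 + 12*k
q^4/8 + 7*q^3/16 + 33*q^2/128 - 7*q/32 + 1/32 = (q/4 + 1/2)*(q/2 + 1)*(q - 1/4)^2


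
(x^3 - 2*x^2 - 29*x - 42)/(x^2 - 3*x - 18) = (x^2 - 5*x - 14)/(x - 6)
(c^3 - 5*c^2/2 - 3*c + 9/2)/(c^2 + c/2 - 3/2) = c - 3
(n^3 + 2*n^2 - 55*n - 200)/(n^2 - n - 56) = (n^2 + 10*n + 25)/(n + 7)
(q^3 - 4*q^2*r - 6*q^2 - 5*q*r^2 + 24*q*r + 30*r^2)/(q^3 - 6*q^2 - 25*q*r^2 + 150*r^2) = (q + r)/(q + 5*r)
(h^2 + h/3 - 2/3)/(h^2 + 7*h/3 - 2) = (h + 1)/(h + 3)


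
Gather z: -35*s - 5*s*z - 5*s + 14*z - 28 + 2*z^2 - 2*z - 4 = -40*s + 2*z^2 + z*(12 - 5*s) - 32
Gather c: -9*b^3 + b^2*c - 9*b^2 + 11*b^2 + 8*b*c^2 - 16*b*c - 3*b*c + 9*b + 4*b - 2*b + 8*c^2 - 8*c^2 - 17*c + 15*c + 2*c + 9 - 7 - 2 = -9*b^3 + 2*b^2 + 8*b*c^2 + 11*b + c*(b^2 - 19*b)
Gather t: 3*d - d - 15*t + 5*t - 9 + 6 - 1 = 2*d - 10*t - 4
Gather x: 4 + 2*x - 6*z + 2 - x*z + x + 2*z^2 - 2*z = x*(3 - z) + 2*z^2 - 8*z + 6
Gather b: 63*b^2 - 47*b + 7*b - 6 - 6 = 63*b^2 - 40*b - 12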